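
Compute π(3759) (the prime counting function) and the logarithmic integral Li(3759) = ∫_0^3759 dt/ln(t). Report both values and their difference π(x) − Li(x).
π(3759) = 522;  Li(3759) ≈ 536.20;  π(x) − Li(x) ≈ -14.20.

Direct count of primes ≤ 3759 gives π(3759) = 522. Numerical evaluation of the logarithmic integral gives Li(3759) ≈ 536.20. The difference π(x) − Li(x) ≈ -14.20 is typically negative for small/moderate x (Li(x) overestimates), though Littlewood's theorem shows this sign changes infinitely often.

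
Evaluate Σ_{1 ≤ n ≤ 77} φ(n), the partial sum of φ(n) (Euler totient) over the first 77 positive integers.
Σ_{n ≤ 77} φ(n) = 1832

Compute φ(n) for each 1 ≤ n ≤ 77: φ(1) = 1, φ(2) = 1, φ(3) = 2, φ(4) = 2, φ(5) = 4, φ(6) = 2, φ(7) = 6, φ(8) = 4, φ(9) = 6, φ(10) = 4, φ(11) = 10, φ(12) = 4, φ(13) = 12, φ(14) = 6, φ(15) = 8, φ(16) = 8, φ(17) = 16, φ(18) = 6, φ(19) = 18, φ(20) = 8, φ(21) = 12, φ(22) = 10, φ(23) = 22, φ(24) = 8, φ(25) = 20, φ(26) = 12, φ(27) = 18, φ(28) = 12, φ(29) = 28, φ(30) = 8, φ(31) = 30, φ(32) = 16, φ(33) = 20, φ(34) = 16, φ(35) = 24, φ(36) = 12, φ(37) = 36, φ(38) = 18, φ(39) = 24, φ(40) = 16, φ(41) = 40, φ(42) = 12, φ(43) = 42, φ(44) = 20, φ(45) = 24, φ(46) = 22, φ(47) = 46, φ(48) = 16, φ(49) = 42, φ(50) = 20, φ(51) = 32, φ(52) = 24, φ(53) = 52, φ(54) = 18, φ(55) = 40, φ(56) = 24, φ(57) = 36, φ(58) = 28, φ(59) = 58, φ(60) = 16, φ(61) = 60, φ(62) = 30, φ(63) = 36, φ(64) = 32, φ(65) = 48, φ(66) = 20, φ(67) = 66, φ(68) = 32, φ(69) = 44, φ(70) = 24, φ(71) = 70, φ(72) = 24, φ(73) = 72, φ(74) = 36, φ(75) = 40, φ(76) = 36, φ(77) = 60. Summing all 77 values: 1832. (Average order: Σ_{n ≤ x} φ(n) ~ (3/π²) x². For x = 77, (3/π²)·77² ≈ 1802.20.)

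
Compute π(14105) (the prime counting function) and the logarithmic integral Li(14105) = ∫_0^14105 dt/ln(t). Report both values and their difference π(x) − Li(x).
π(14105) = 1662;  Li(14105) ≈ 1683.25;  π(x) − Li(x) ≈ -21.25.

Direct count of primes ≤ 14105 gives π(14105) = 1662. Numerical evaluation of the logarithmic integral gives Li(14105) ≈ 1683.25. The difference π(x) − Li(x) ≈ -21.25 is typically negative for small/moderate x (Li(x) overestimates), though Littlewood's theorem shows this sign changes infinitely often.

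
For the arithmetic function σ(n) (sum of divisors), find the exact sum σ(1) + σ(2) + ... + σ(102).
Σ_{n ≤ 102} σ(n) = 8617

Compute σ(n) for each 1 ≤ n ≤ 102: σ(1) = 1, σ(2) = 3, σ(3) = 4, σ(4) = 7, σ(5) = 6, σ(6) = 12, σ(7) = 8, σ(8) = 15, σ(9) = 13, σ(10) = 18, σ(11) = 12, σ(12) = 28, σ(13) = 14, σ(14) = 24, σ(15) = 24, σ(16) = 31, σ(17) = 18, σ(18) = 39, σ(19) = 20, σ(20) = 42, σ(21) = 32, σ(22) = 36, σ(23) = 24, σ(24) = 60, σ(25) = 31, σ(26) = 42, σ(27) = 40, σ(28) = 56, σ(29) = 30, σ(30) = 72, σ(31) = 32, σ(32) = 63, σ(33) = 48, σ(34) = 54, σ(35) = 48, σ(36) = 91, σ(37) = 38, σ(38) = 60, σ(39) = 56, σ(40) = 90, σ(41) = 42, σ(42) = 96, σ(43) = 44, σ(44) = 84, σ(45) = 78, σ(46) = 72, σ(47) = 48, σ(48) = 124, σ(49) = 57, σ(50) = 93, σ(51) = 72, σ(52) = 98, σ(53) = 54, σ(54) = 120, σ(55) = 72, σ(56) = 120, σ(57) = 80, σ(58) = 90, σ(59) = 60, σ(60) = 168, σ(61) = 62, σ(62) = 96, σ(63) = 104, σ(64) = 127, σ(65) = 84, σ(66) = 144, σ(67) = 68, σ(68) = 126, σ(69) = 96, σ(70) = 144, σ(71) = 72, σ(72) = 195, σ(73) = 74, σ(74) = 114, σ(75) = 124, σ(76) = 140, σ(77) = 96, σ(78) = 168, σ(79) = 80, σ(80) = 186, σ(81) = 121, σ(82) = 126, σ(83) = 84, σ(84) = 224, σ(85) = 108, σ(86) = 132, σ(87) = 120, σ(88) = 180, σ(89) = 90, σ(90) = 234, σ(91) = 112, σ(92) = 168, σ(93) = 128, σ(94) = 144, σ(95) = 120, σ(96) = 252, σ(97) = 98, σ(98) = 171, σ(99) = 156, σ(100) = 217, σ(101) = 102, σ(102) = 216. Summing all 102 values: 8617. (Average order: Σ_{n ≤ x} σ(n) ~ (π²/12) x². For x = 102, (π²/12)·102² ≈ 8556.95.)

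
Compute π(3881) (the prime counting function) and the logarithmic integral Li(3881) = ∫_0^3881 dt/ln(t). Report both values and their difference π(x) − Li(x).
π(3881) = 538;  Li(3881) ≈ 550.99;  π(x) − Li(x) ≈ -12.99.

Direct count of primes ≤ 3881 gives π(3881) = 538. Numerical evaluation of the logarithmic integral gives Li(3881) ≈ 550.99. The difference π(x) − Li(x) ≈ -12.99 is typically negative for small/moderate x (Li(x) overestimates), though Littlewood's theorem shows this sign changes infinitely often.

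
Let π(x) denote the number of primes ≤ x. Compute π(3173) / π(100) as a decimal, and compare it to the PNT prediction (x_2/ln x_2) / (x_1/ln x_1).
π(3173)/π(100) = 449/25 ≈ 17.9600;  PNT prediction ≈ 18.1238.

π(100) = 25 and π(3173) = 449, so π(3173)/π(100) ≈ 17.9600. The PNT-predicted ratio is (3173/ln(3173)) / (100/ln(100)) ≈ 18.1238. The two agree to within a few percent, as expected.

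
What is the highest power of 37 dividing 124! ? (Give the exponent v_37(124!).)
v_37(124!) = 3

Legendre's formula: v_p(n!) = Σ_{k ≥ 1} ⌊n / p^k⌋. For p = 37, n = 124, the terms are:
  ⌊124/37^1⌋ = ⌊124/37⌋ = 3
(the next term ⌊124/37^2⌋ = 0, terminating the sum). Summing: v_37(124!) = 3 = 3.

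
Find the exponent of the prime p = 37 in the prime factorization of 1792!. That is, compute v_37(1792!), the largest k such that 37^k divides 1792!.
v_37(1792!) = 49

Legendre's formula: v_p(n!) = Σ_{k ≥ 1} ⌊n / p^k⌋. For p = 37, n = 1792, the terms are:
  ⌊1792/37^1⌋ = ⌊1792/37⌋ = 48
  ⌊1792/37^2⌋ = ⌊1792/1369⌋ = 1
(the next term ⌊1792/37^3⌋ = 0, terminating the sum). Summing: v_37(1792!) = 48 + 1 = 49.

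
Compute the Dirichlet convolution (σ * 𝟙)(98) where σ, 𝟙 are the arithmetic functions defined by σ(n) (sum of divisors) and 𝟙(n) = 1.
(σ * 𝟙)(98) = 264

Divisors of 98: [1, 2, 7, 14, 49, 98]. For each d | 98:
  d = 1: σ(1) · 𝟙(98/1) = 1 · 1 = 1
  d = 2: σ(2) · 𝟙(98/2) = 3 · 1 = 3
  d = 7: σ(7) · 𝟙(98/7) = 8 · 1 = 8
  d = 14: σ(14) · 𝟙(98/14) = 24 · 1 = 24
  d = 49: σ(49) · 𝟙(98/49) = 57 · 1 = 57
  d = 98: σ(98) · 𝟙(98/98) = 171 · 1 = 171
Summing: (σ * 𝟙)(98) = 1 + 3 + 8 + 24 + 57 + 171 = 264.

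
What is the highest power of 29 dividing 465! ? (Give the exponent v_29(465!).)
v_29(465!) = 16

Legendre's formula: v_p(n!) = Σ_{k ≥ 1} ⌊n / p^k⌋. For p = 29, n = 465, the terms are:
  ⌊465/29^1⌋ = ⌊465/29⌋ = 16
(the next term ⌊465/29^2⌋ = 0, terminating the sum). Summing: v_29(465!) = 16 = 16.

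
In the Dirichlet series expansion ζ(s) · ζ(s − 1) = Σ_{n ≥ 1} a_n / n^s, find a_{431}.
σ(431) = 432

In the product (Σ m^0/m^s)(Σ k / k^s) = Σ (Σ_{d | n} d) / n^s, the coefficient of 1/n^s is σ(n) = Σ_{d | n} d. For n = 431, divisors are [1, 431]; summing: σ(431) = 432.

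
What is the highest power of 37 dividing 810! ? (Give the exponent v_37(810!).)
v_37(810!) = 21

Legendre's formula: v_p(n!) = Σ_{k ≥ 1} ⌊n / p^k⌋. For p = 37, n = 810, the terms are:
  ⌊810/37^1⌋ = ⌊810/37⌋ = 21
(the next term ⌊810/37^2⌋ = 0, terminating the sum). Summing: v_37(810!) = 21 = 21.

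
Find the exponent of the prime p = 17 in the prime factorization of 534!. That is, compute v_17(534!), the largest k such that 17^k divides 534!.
v_17(534!) = 32

Legendre's formula: v_p(n!) = Σ_{k ≥ 1} ⌊n / p^k⌋. For p = 17, n = 534, the terms are:
  ⌊534/17^1⌋ = ⌊534/17⌋ = 31
  ⌊534/17^2⌋ = ⌊534/289⌋ = 1
(the next term ⌊534/17^3⌋ = 0, terminating the sum). Summing: v_17(534!) = 31 + 1 = 32.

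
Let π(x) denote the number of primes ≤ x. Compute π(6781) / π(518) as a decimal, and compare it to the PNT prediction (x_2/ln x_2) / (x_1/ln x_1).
π(6781)/π(518) = 873/97 ≈ 9.0000;  PNT prediction ≈ 9.2743.

π(518) = 97 and π(6781) = 873, so π(6781)/π(518) ≈ 9.0000. The PNT-predicted ratio is (6781/ln(6781)) / (518/ln(518)) ≈ 9.2743. The two agree to within a few percent, as expected.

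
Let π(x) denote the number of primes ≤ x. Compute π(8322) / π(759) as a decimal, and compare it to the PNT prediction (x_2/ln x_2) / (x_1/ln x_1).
π(8322)/π(759) = 1044/134 ≈ 7.7910;  PNT prediction ≈ 8.0557.

π(759) = 134 and π(8322) = 1044, so π(8322)/π(759) ≈ 7.7910. The PNT-predicted ratio is (8322/ln(8322)) / (759/ln(759)) ≈ 8.0557. The two agree to within a few percent, as expected.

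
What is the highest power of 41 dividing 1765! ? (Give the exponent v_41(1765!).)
v_41(1765!) = 44

Legendre's formula: v_p(n!) = Σ_{k ≥ 1} ⌊n / p^k⌋. For p = 41, n = 1765, the terms are:
  ⌊1765/41^1⌋ = ⌊1765/41⌋ = 43
  ⌊1765/41^2⌋ = ⌊1765/1681⌋ = 1
(the next term ⌊1765/41^3⌋ = 0, terminating the sum). Summing: v_41(1765!) = 43 + 1 = 44.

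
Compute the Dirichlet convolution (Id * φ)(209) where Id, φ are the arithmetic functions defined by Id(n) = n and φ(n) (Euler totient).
(Id * φ)(209) = 777

Divisors of 209: [1, 11, 19, 209]. For each d | 209:
  d = 1: Id(1) · φ(209/1) = 1 · 180 = 180
  d = 11: Id(11) · φ(209/11) = 11 · 18 = 198
  d = 19: Id(19) · φ(209/19) = 19 · 10 = 190
  d = 209: Id(209) · φ(209/209) = 209 · 1 = 209
Summing: (Id * φ)(209) = 180 + 198 + 190 + 209 = 777.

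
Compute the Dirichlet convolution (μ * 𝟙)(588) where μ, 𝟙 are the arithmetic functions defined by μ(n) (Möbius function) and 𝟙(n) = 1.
(μ * 𝟙)(588) = 0

Divisors of 588: [1, 2, 3, 4, 6, 7, 12, 14, 21, 28, 42, 49, 84, 98, 147, 196, 294, 588]. For each d | 588:
  d = 1: μ(1) · 𝟙(588/1) = 1 · 1 = 1
  d = 2: μ(2) · 𝟙(588/2) = -1 · 1 = -1
  d = 3: μ(3) · 𝟙(588/3) = -1 · 1 = -1
  d = 4: μ(4) · 𝟙(588/4) = 0 · 1 = 0
  d = 6: μ(6) · 𝟙(588/6) = 1 · 1 = 1
  d = 7: μ(7) · 𝟙(588/7) = -1 · 1 = -1
  d = 12: μ(12) · 𝟙(588/12) = 0 · 1 = 0
  d = 14: μ(14) · 𝟙(588/14) = 1 · 1 = 1
  d = 21: μ(21) · 𝟙(588/21) = 1 · 1 = 1
  d = 28: μ(28) · 𝟙(588/28) = 0 · 1 = 0
  d = 42: μ(42) · 𝟙(588/42) = -1 · 1 = -1
  d = 49: μ(49) · 𝟙(588/49) = 0 · 1 = 0
  d = 84: μ(84) · 𝟙(588/84) = 0 · 1 = 0
  d = 98: μ(98) · 𝟙(588/98) = 0 · 1 = 0
  d = 147: μ(147) · 𝟙(588/147) = 0 · 1 = 0
  d = 196: μ(196) · 𝟙(588/196) = 0 · 1 = 0
  d = 294: μ(294) · 𝟙(588/294) = 0 · 1 = 0
  d = 588: μ(588) · 𝟙(588/588) = 0 · 1 = 0
Summing: (μ * 𝟙)(588) = 1 + -1 + -1 + 0 + 1 + -1 + 0 + 1 + 1 + 0 + -1 + 0 + 0 + 0 + 0 + 0 + 0 + 0 = 0.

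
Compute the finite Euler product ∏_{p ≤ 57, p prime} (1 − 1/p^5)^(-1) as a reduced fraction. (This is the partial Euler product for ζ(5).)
∏ = 16271272514460981588256692497708850770212394550299268449499486458883457010851/15691809316785373562301814354101424660311534867697905028310662923501211484160

The primes p ≤ 57 are [2, 3, 5, 7, 11, 13, 17, 19, 23, 29, 31, 37, 41, 43, 47, 53]. For each prime, (1 − 1/p^5)^(-1) = p^5 / (p^5 − 1). The product is (1 − 1/2^5)^(-1), (1 − 1/3^5)^(-1), (1 − 1/5^5)^(-1), (1 − 1/7^5)^(-1), (1 − 1/11^5)^(-1), (1 − 1/13^5)^(-1), (1 − 1/17^5)^(-1), (1 − 1/19^5)^(-1), (1 − 1/23^5)^(-1), (1 − 1/29^5)^(-1), (1 − 1/31^5)^(-1), (1 − 1/37^5)^(-1), (1 − 1/41^5)^(-1), (1 − 1/43^5)^(-1), (1 − 1/47^5)^(-1), (1 − 1/53^5)^(-1) = ∏ p^5 / (p^5 − 1) = 16271272514460981588256692497708850770212394550299268449499486458883457010851/15691809316785373562301814354101424660311534867697905028310662923501211484160.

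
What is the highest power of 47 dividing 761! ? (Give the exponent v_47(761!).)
v_47(761!) = 16

Legendre's formula: v_p(n!) = Σ_{k ≥ 1} ⌊n / p^k⌋. For p = 47, n = 761, the terms are:
  ⌊761/47^1⌋ = ⌊761/47⌋ = 16
(the next term ⌊761/47^2⌋ = 0, terminating the sum). Summing: v_47(761!) = 16 = 16.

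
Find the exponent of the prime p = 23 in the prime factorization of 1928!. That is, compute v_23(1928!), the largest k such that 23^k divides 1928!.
v_23(1928!) = 86

Legendre's formula: v_p(n!) = Σ_{k ≥ 1} ⌊n / p^k⌋. For p = 23, n = 1928, the terms are:
  ⌊1928/23^1⌋ = ⌊1928/23⌋ = 83
  ⌊1928/23^2⌋ = ⌊1928/529⌋ = 3
(the next term ⌊1928/23^3⌋ = 0, terminating the sum). Summing: v_23(1928!) = 83 + 3 = 86.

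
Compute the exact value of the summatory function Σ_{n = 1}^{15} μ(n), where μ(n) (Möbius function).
Σ_{n ≤ 15} μ(n) = -1

Compute μ(n) for each 1 ≤ n ≤ 15: μ(1) = 1, μ(2) = -1, μ(3) = -1, μ(4) = 0, μ(5) = -1, μ(6) = 1, μ(7) = -1, μ(8) = 0, μ(9) = 0, μ(10) = 1, μ(11) = -1, μ(12) = 0, μ(13) = -1, μ(14) = 1, μ(15) = 1. Summing all 15 values: -1. (Mertens function M(x) = Σ_{n ≤ x} μ(n); on average M(x) should be small (PNT ⟺ M(x) = o(x)).)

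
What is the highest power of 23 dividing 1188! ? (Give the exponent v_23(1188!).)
v_23(1188!) = 53

Legendre's formula: v_p(n!) = Σ_{k ≥ 1} ⌊n / p^k⌋. For p = 23, n = 1188, the terms are:
  ⌊1188/23^1⌋ = ⌊1188/23⌋ = 51
  ⌊1188/23^2⌋ = ⌊1188/529⌋ = 2
(the next term ⌊1188/23^3⌋ = 0, terminating the sum). Summing: v_23(1188!) = 51 + 2 = 53.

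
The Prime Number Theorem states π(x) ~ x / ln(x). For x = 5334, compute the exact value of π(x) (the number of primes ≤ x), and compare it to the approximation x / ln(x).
π(5334) = 706;  x/ln(x) ≈ 621.54;  relative error ≈ 11.96%.

Directly count primes up to 5334: π(5334) = 706. The PNT approximation gives 5334/ln(5334) ≈ 5334/8.58186 ≈ 621.54. Relative error (π(x) − x/ln(x)) / π(x) ≈ 11.96%; the approximation is known to undercount slightly (Li(x) is a better estimate).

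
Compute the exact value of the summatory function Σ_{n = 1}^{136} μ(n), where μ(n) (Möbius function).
Σ_{n ≤ 136} μ(n) = -1

Compute μ(n) for each 1 ≤ n ≤ 136: μ(1) = 1, μ(2) = -1, μ(3) = -1, μ(4) = 0, μ(5) = -1, μ(6) = 1, μ(7) = -1, μ(8) = 0, μ(9) = 0, μ(10) = 1, μ(11) = -1, μ(12) = 0, μ(13) = -1, μ(14) = 1, μ(15) = 1, μ(16) = 0, μ(17) = -1, μ(18) = 0, μ(19) = -1, μ(20) = 0, μ(21) = 1, μ(22) = 1, μ(23) = -1, μ(24) = 0, μ(25) = 0, μ(26) = 1, μ(27) = 0, μ(28) = 0, μ(29) = -1, μ(30) = -1, μ(31) = -1, μ(32) = 0, μ(33) = 1, μ(34) = 1, μ(35) = 1, μ(36) = 0, μ(37) = -1, μ(38) = 1, μ(39) = 1, μ(40) = 0, μ(41) = -1, μ(42) = -1, μ(43) = -1, μ(44) = 0, μ(45) = 0, μ(46) = 1, μ(47) = -1, μ(48) = 0, μ(49) = 0, μ(50) = 0, μ(51) = 1, μ(52) = 0, μ(53) = -1, μ(54) = 0, μ(55) = 1, μ(56) = 0, μ(57) = 1, μ(58) = 1, μ(59) = -1, μ(60) = 0, μ(61) = -1, μ(62) = 1, μ(63) = 0, μ(64) = 0, μ(65) = 1, μ(66) = -1, μ(67) = -1, μ(68) = 0, μ(69) = 1, μ(70) = -1, μ(71) = -1, μ(72) = 0, μ(73) = -1, μ(74) = 1, μ(75) = 0, μ(76) = 0, μ(77) = 1, μ(78) = -1, μ(79) = -1, μ(80) = 0, μ(81) = 0, μ(82) = 1, μ(83) = -1, μ(84) = 0, μ(85) = 1, μ(86) = 1, μ(87) = 1, μ(88) = 0, μ(89) = -1, μ(90) = 0, μ(91) = 1, μ(92) = 0, μ(93) = 1, μ(94) = 1, μ(95) = 1, μ(96) = 0, μ(97) = -1, μ(98) = 0, μ(99) = 0, μ(100) = 0, μ(101) = -1, μ(102) = -1, μ(103) = -1, μ(104) = 0, μ(105) = -1, μ(106) = 1, μ(107) = -1, μ(108) = 0, μ(109) = -1, μ(110) = -1, μ(111) = 1, μ(112) = 0, μ(113) = -1, μ(114) = -1, μ(115) = 1, μ(116) = 0, μ(117) = 0, μ(118) = 1, μ(119) = 1, μ(120) = 0, μ(121) = 0, μ(122) = 1, μ(123) = 1, μ(124) = 0, μ(125) = 0, μ(126) = 0, μ(127) = -1, μ(128) = 0, μ(129) = 1, μ(130) = -1, μ(131) = -1, μ(132) = 0, μ(133) = 1, μ(134) = 1, μ(135) = 0, μ(136) = 0. Summing all 136 values: -1. (Mertens function M(x) = Σ_{n ≤ x} μ(n); on average M(x) should be small (PNT ⟺ M(x) = o(x)).)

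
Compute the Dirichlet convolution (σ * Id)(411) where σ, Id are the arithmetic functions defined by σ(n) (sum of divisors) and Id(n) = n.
(σ * Id)(411) = 1925

Divisors of 411: [1, 3, 137, 411]. For each d | 411:
  d = 1: σ(1) · Id(411/1) = 1 · 411 = 411
  d = 3: σ(3) · Id(411/3) = 4 · 137 = 548
  d = 137: σ(137) · Id(411/137) = 138 · 3 = 414
  d = 411: σ(411) · Id(411/411) = 552 · 1 = 552
Summing: (σ * Id)(411) = 411 + 548 + 414 + 552 = 1925.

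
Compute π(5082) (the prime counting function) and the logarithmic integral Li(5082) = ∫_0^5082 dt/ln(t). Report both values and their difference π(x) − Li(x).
π(5082) = 679;  Li(5082) ≈ 693.90;  π(x) − Li(x) ≈ -14.90.

Direct count of primes ≤ 5082 gives π(5082) = 679. Numerical evaluation of the logarithmic integral gives Li(5082) ≈ 693.90. The difference π(x) − Li(x) ≈ -14.90 is typically negative for small/moderate x (Li(x) overestimates), though Littlewood's theorem shows this sign changes infinitely often.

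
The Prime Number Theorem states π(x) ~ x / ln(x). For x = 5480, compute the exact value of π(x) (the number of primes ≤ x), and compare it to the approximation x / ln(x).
π(5480) = 724;  x/ln(x) ≈ 636.55;  relative error ≈ 12.08%.

Directly count primes up to 5480: π(5480) = 724. The PNT approximation gives 5480/ln(5480) ≈ 5480/8.60886 ≈ 636.55. Relative error (π(x) − x/ln(x)) / π(x) ≈ 12.08%; the approximation is known to undercount slightly (Li(x) is a better estimate).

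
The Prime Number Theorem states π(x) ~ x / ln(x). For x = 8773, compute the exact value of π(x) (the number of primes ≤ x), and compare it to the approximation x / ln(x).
π(8773) = 1093;  x/ln(x) ≈ 966.25;  relative error ≈ 11.60%.

Directly count primes up to 8773: π(8773) = 1093. The PNT approximation gives 8773/ln(8773) ≈ 8773/9.07943 ≈ 966.25. Relative error (π(x) − x/ln(x)) / π(x) ≈ 11.60%; the approximation is known to undercount slightly (Li(x) is a better estimate).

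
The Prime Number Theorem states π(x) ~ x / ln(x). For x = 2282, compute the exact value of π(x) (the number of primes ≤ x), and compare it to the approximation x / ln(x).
π(2282) = 339;  x/ln(x) ≈ 295.11;  relative error ≈ 12.95%.

Directly count primes up to 2282: π(2282) = 339. The PNT approximation gives 2282/ln(2282) ≈ 2282/7.73281 ≈ 295.11. Relative error (π(x) − x/ln(x)) / π(x) ≈ 12.95%; the approximation is known to undercount slightly (Li(x) is a better estimate).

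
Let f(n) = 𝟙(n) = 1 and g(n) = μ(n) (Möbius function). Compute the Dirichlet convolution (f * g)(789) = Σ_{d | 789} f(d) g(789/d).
(𝟙 * μ)(789) = 0

Divisors of 789: [1, 3, 263, 789]. For each d | 789:
  d = 1: 𝟙(1) · μ(789/1) = 1 · 1 = 1
  d = 3: 𝟙(3) · μ(789/3) = 1 · -1 = -1
  d = 263: 𝟙(263) · μ(789/263) = 1 · -1 = -1
  d = 789: 𝟙(789) · μ(789/789) = 1 · 1 = 1
Summing: (𝟙 * μ)(789) = 1 + -1 + -1 + 1 = 0.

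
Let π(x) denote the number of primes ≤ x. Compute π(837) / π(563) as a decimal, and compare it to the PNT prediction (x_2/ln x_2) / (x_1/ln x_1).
π(837)/π(563) = 145/103 ≈ 1.4078;  PNT prediction ≈ 1.3991.

π(563) = 103 and π(837) = 145, so π(837)/π(563) ≈ 1.4078. The PNT-predicted ratio is (837/ln(837)) / (563/ln(563)) ≈ 1.3991. The two agree to within a few percent, as expected.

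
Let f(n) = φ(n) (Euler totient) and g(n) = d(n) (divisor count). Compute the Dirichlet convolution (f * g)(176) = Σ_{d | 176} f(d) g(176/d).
(φ * d)(176) = 372

Divisors of 176: [1, 2, 4, 8, 11, 16, 22, 44, 88, 176]. For each d | 176:
  d = 1: φ(1) · d(176/1) = 1 · 10 = 10
  d = 2: φ(2) · d(176/2) = 1 · 8 = 8
  d = 4: φ(4) · d(176/4) = 2 · 6 = 12
  d = 8: φ(8) · d(176/8) = 4 · 4 = 16
  d = 11: φ(11) · d(176/11) = 10 · 5 = 50
  d = 16: φ(16) · d(176/16) = 8 · 2 = 16
  d = 22: φ(22) · d(176/22) = 10 · 4 = 40
  d = 44: φ(44) · d(176/44) = 20 · 3 = 60
  d = 88: φ(88) · d(176/88) = 40 · 2 = 80
  d = 176: φ(176) · d(176/176) = 80 · 1 = 80
Summing: (φ * d)(176) = 10 + 8 + 12 + 16 + 50 + 16 + 40 + 60 + 80 + 80 = 372.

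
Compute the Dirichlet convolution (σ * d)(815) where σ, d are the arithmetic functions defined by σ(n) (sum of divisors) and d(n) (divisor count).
(σ * d)(815) = 1328

Divisors of 815: [1, 5, 163, 815]. For each d | 815:
  d = 1: σ(1) · d(815/1) = 1 · 4 = 4
  d = 5: σ(5) · d(815/5) = 6 · 2 = 12
  d = 163: σ(163) · d(815/163) = 164 · 2 = 328
  d = 815: σ(815) · d(815/815) = 984 · 1 = 984
Summing: (σ * d)(815) = 4 + 12 + 328 + 984 = 1328.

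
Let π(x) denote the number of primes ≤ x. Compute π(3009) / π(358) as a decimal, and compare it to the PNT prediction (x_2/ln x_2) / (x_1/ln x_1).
π(3009)/π(358) = 431/71 ≈ 6.0704;  PNT prediction ≈ 6.1710.

π(358) = 71 and π(3009) = 431, so π(3009)/π(358) ≈ 6.0704. The PNT-predicted ratio is (3009/ln(3009)) / (358/ln(358)) ≈ 6.1710. The two agree to within a few percent, as expected.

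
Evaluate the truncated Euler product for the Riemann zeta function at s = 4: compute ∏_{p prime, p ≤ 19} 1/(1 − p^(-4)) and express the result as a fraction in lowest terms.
∏ = 7064087752265346803/6526834216796160000

The primes p ≤ 19 are [2, 3, 5, 7, 11, 13, 17, 19]. For each prime, (1 − 1/p^4)^(-1) = p^4 / (p^4 − 1). The product is (1 − 1/2^4)^(-1), (1 − 1/3^4)^(-1), (1 − 1/5^4)^(-1), (1 − 1/7^4)^(-1), (1 − 1/11^4)^(-1), (1 − 1/13^4)^(-1), (1 − 1/17^4)^(-1), (1 − 1/19^4)^(-1) = ∏ p^4 / (p^4 − 1) = 7064087752265346803/6526834216796160000.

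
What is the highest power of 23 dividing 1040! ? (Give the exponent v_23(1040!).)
v_23(1040!) = 46

Legendre's formula: v_p(n!) = Σ_{k ≥ 1} ⌊n / p^k⌋. For p = 23, n = 1040, the terms are:
  ⌊1040/23^1⌋ = ⌊1040/23⌋ = 45
  ⌊1040/23^2⌋ = ⌊1040/529⌋ = 1
(the next term ⌊1040/23^3⌋ = 0, terminating the sum). Summing: v_23(1040!) = 45 + 1 = 46.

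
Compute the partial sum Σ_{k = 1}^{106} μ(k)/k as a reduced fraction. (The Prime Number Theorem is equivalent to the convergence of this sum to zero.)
Σ μ(k)/k = 929718425061198046823754323082025246/571067226879172099350155277111720438005

Values of μ(k) for 1 ≤ k ≤ 106: μ(1) = 1, μ(2) = -1, μ(3) = -1, μ(5) = -1, μ(6) = 1, μ(7) = -1, μ(10) = 1, μ(11) = -1, μ(13) = -1, μ(14) = 1, μ(15) = 1, μ(17) = -1, μ(19) = -1, μ(21) = 1, μ(22) = 1, μ(23) = -1, μ(26) = 1, μ(29) = -1, μ(30) = -1, μ(31) = -1, μ(33) = 1, μ(34) = 1, μ(35) = 1, μ(37) = -1, μ(38) = 1, μ(39) = 1, μ(41) = -1, μ(42) = -1, μ(43) = -1, μ(46) = 1, μ(47) = -1, μ(51) = 1, μ(53) = -1, μ(55) = 1, μ(57) = 1, μ(58) = 1, μ(59) = -1, μ(61) = -1, μ(62) = 1, μ(65) = 1, μ(66) = -1, μ(67) = -1, μ(69) = 1, μ(70) = -1, μ(71) = -1, μ(73) = -1, μ(74) = 1, μ(77) = 1, μ(78) = -1, μ(79) = -1, μ(82) = 1, μ(83) = -1, μ(85) = 1, μ(86) = 1, μ(87) = 1, μ(89) = -1, μ(91) = 1, μ(93) = 1, μ(94) = 1, μ(95) = 1, μ(97) = -1, μ(101) = -1, μ(102) = -1, μ(103) = -1, μ(105) = -1, μ(106) = 1, with μ = 0 on non-squarefree integers. Summing μ(k)/k for k where μ(k) ≠ 0 gives 929718425061198046823754323082025246/571067226879172099350155277111720438005 ≈ 0.0016. (PNT ⟺ this sum → 0 as n → ∞.)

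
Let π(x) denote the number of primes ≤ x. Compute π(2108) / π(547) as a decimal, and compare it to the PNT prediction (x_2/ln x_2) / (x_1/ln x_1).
π(2108)/π(547) = 317/101 ≈ 3.1386;  PNT prediction ≈ 3.1745.

π(547) = 101 and π(2108) = 317, so π(2108)/π(547) ≈ 3.1386. The PNT-predicted ratio is (2108/ln(2108)) / (547/ln(547)) ≈ 3.1745. The two agree to within a few percent, as expected.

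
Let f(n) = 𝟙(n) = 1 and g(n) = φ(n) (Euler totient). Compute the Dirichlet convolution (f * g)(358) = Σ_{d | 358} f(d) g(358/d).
(𝟙 * φ)(358) = 358

Divisors of 358: [1, 2, 179, 358]. For each d | 358:
  d = 1: 𝟙(1) · φ(358/1) = 1 · 178 = 178
  d = 2: 𝟙(2) · φ(358/2) = 1 · 178 = 178
  d = 179: 𝟙(179) · φ(358/179) = 1 · 1 = 1
  d = 358: 𝟙(358) · φ(358/358) = 1 · 1 = 1
Summing: (𝟙 * φ)(358) = 178 + 178 + 1 + 1 = 358.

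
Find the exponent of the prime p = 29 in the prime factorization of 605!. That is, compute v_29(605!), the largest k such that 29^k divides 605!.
v_29(605!) = 20

Legendre's formula: v_p(n!) = Σ_{k ≥ 1} ⌊n / p^k⌋. For p = 29, n = 605, the terms are:
  ⌊605/29^1⌋ = ⌊605/29⌋ = 20
(the next term ⌊605/29^2⌋ = 0, terminating the sum). Summing: v_29(605!) = 20 = 20.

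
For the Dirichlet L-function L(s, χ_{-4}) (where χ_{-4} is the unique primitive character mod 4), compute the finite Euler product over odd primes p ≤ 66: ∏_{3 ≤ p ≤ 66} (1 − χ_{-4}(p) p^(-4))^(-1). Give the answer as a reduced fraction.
∏ = 81934214988902113115031508050672702841756592198516788686922065253543/82850154482442028729801746725895742819441886414557775886809038848000

The odd primes p ≤ 66 are [3, 5, 7, 11, 13, 17, 19, 23, 29, 31, 37, 41, 43, 47, 53, 59, 61]. For each, χ(p) = 1 if p ≡ 1 mod 4, χ(p) = −1 if p ≡ 3 mod 4. Taking (1 − χ(p)/p^4)^(-1) = p^4/(p^4 − χ(p)): (1 − (-1)/3^4)^(-1) · (1 − (1)/5^4)^(-1) · (1 − (-1)/7^4)^(-1) · (1 − (-1)/11^4)^(-1) · (1 − (1)/13^4)^(-1) · (1 − (1)/17^4)^(-1) · (1 − (-1)/19^4)^(-1) · (1 − (-1)/23^4)^(-1) · (1 − (1)/29^4)^(-1) · (1 − (-1)/31^4)^(-1) · (1 − (1)/37^4)^(-1) · (1 − (1)/41^4)^(-1) · (1 − (-1)/43^4)^(-1) · (1 − (-1)/47^4)^(-1) · (1 − (1)/53^4)^(-1) · (1 − (-1)/59^4)^(-1) · (1 − (1)/61^4)^(-1) = 81934214988902113115031508050672702841756592198516788686922065253543/82850154482442028729801746725895742819441886414557775886809038848000.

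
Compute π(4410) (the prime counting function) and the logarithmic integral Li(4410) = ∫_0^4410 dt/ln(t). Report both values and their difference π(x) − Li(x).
π(4410) = 600;  Li(4410) ≈ 614.50;  π(x) − Li(x) ≈ -14.50.

Direct count of primes ≤ 4410 gives π(4410) = 600. Numerical evaluation of the logarithmic integral gives Li(4410) ≈ 614.50. The difference π(x) − Li(x) ≈ -14.50 is typically negative for small/moderate x (Li(x) overestimates), though Littlewood's theorem shows this sign changes infinitely often.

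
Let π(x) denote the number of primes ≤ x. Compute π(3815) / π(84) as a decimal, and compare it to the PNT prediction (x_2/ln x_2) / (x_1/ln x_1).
π(3815)/π(84) = 529/23 ≈ 23.0000;  PNT prediction ≈ 24.4016.

π(84) = 23 and π(3815) = 529, so π(3815)/π(84) ≈ 23.0000. The PNT-predicted ratio is (3815/ln(3815)) / (84/ln(84)) ≈ 24.4016. The two agree to within a few percent, as expected.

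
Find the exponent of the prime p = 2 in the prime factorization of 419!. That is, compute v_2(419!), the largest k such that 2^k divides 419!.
v_2(419!) = 414

Legendre's formula: v_p(n!) = Σ_{k ≥ 1} ⌊n / p^k⌋. For p = 2, n = 419, the terms are:
  ⌊419/2^1⌋ = ⌊419/2⌋ = 209
  ⌊419/2^2⌋ = ⌊419/4⌋ = 104
  ⌊419/2^3⌋ = ⌊419/8⌋ = 52
  ⌊419/2^4⌋ = ⌊419/16⌋ = 26
  ⌊419/2^5⌋ = ⌊419/32⌋ = 13
  ⌊419/2^6⌋ = ⌊419/64⌋ = 6
  ⌊419/2^7⌋ = ⌊419/128⌋ = 3
  ⌊419/2^8⌋ = ⌊419/256⌋ = 1
(the next term ⌊419/2^9⌋ = 0, terminating the sum). Summing: v_2(419!) = 209 + 104 + 52 + 26 + 13 + 6 + 3 + 1 = 414.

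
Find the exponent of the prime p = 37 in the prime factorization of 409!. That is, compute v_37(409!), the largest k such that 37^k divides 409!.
v_37(409!) = 11

Legendre's formula: v_p(n!) = Σ_{k ≥ 1} ⌊n / p^k⌋. For p = 37, n = 409, the terms are:
  ⌊409/37^1⌋ = ⌊409/37⌋ = 11
(the next term ⌊409/37^2⌋ = 0, terminating the sum). Summing: v_37(409!) = 11 = 11.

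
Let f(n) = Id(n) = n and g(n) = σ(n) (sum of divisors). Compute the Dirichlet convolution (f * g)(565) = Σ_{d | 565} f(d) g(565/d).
(Id * σ)(565) = 2497

Divisors of 565: [1, 5, 113, 565]. For each d | 565:
  d = 1: Id(1) · σ(565/1) = 1 · 684 = 684
  d = 5: Id(5) · σ(565/5) = 5 · 114 = 570
  d = 113: Id(113) · σ(565/113) = 113 · 6 = 678
  d = 565: Id(565) · σ(565/565) = 565 · 1 = 565
Summing: (Id * σ)(565) = 684 + 570 + 678 + 565 = 2497.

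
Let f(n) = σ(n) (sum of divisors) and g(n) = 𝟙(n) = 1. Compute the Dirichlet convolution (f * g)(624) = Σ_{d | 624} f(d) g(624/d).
(σ * 𝟙)(624) = 4275

Divisors of 624: [1, 2, 3, 4, 6, 8, 12, 13, 16, 24, 26, 39, 48, 52, 78, 104, 156, 208, 312, 624]. For each d | 624:
  d = 1: σ(1) · 𝟙(624/1) = 1 · 1 = 1
  d = 2: σ(2) · 𝟙(624/2) = 3 · 1 = 3
  d = 3: σ(3) · 𝟙(624/3) = 4 · 1 = 4
  d = 4: σ(4) · 𝟙(624/4) = 7 · 1 = 7
  d = 6: σ(6) · 𝟙(624/6) = 12 · 1 = 12
  d = 8: σ(8) · 𝟙(624/8) = 15 · 1 = 15
  d = 12: σ(12) · 𝟙(624/12) = 28 · 1 = 28
  d = 13: σ(13) · 𝟙(624/13) = 14 · 1 = 14
  d = 16: σ(16) · 𝟙(624/16) = 31 · 1 = 31
  d = 24: σ(24) · 𝟙(624/24) = 60 · 1 = 60
  d = 26: σ(26) · 𝟙(624/26) = 42 · 1 = 42
  d = 39: σ(39) · 𝟙(624/39) = 56 · 1 = 56
  d = 48: σ(48) · 𝟙(624/48) = 124 · 1 = 124
  d = 52: σ(52) · 𝟙(624/52) = 98 · 1 = 98
  d = 78: σ(78) · 𝟙(624/78) = 168 · 1 = 168
  d = 104: σ(104) · 𝟙(624/104) = 210 · 1 = 210
  d = 156: σ(156) · 𝟙(624/156) = 392 · 1 = 392
  d = 208: σ(208) · 𝟙(624/208) = 434 · 1 = 434
  d = 312: σ(312) · 𝟙(624/312) = 840 · 1 = 840
  d = 624: σ(624) · 𝟙(624/624) = 1736 · 1 = 1736
Summing: (σ * 𝟙)(624) = 1 + 3 + 4 + 7 + 12 + 15 + 28 + 14 + 31 + 60 + 42 + 56 + 124 + 98 + 168 + 210 + 392 + 434 + 840 + 1736 = 4275.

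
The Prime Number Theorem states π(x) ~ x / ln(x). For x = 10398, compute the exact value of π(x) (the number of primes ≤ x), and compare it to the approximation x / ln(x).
π(10398) = 1273;  x/ln(x) ≈ 1124.18;  relative error ≈ 11.69%.

Directly count primes up to 10398: π(10398) = 1273. The PNT approximation gives 10398/ln(10398) ≈ 10398/9.24937 ≈ 1124.18. Relative error (π(x) − x/ln(x)) / π(x) ≈ 11.69%; the approximation is known to undercount slightly (Li(x) is a better estimate).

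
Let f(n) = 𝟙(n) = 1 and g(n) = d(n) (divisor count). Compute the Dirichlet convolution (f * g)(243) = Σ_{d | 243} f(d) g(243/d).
(𝟙 * d)(243) = 21

Divisors of 243: [1, 3, 9, 27, 81, 243]. For each d | 243:
  d = 1: 𝟙(1) · d(243/1) = 1 · 6 = 6
  d = 3: 𝟙(3) · d(243/3) = 1 · 5 = 5
  d = 9: 𝟙(9) · d(243/9) = 1 · 4 = 4
  d = 27: 𝟙(27) · d(243/27) = 1 · 3 = 3
  d = 81: 𝟙(81) · d(243/81) = 1 · 2 = 2
  d = 243: 𝟙(243) · d(243/243) = 1 · 1 = 1
Summing: (𝟙 * d)(243) = 6 + 5 + 4 + 3 + 2 + 1 = 21.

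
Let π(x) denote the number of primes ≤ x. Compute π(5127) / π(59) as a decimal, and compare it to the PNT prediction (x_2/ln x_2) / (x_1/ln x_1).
π(5127)/π(59) = 685/17 ≈ 40.2941;  PNT prediction ≈ 41.4797.

π(59) = 17 and π(5127) = 685, so π(5127)/π(59) ≈ 40.2941. The PNT-predicted ratio is (5127/ln(5127)) / (59/ln(59)) ≈ 41.4797. The two agree to within a few percent, as expected.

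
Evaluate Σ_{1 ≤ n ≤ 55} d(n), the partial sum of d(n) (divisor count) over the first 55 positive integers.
Σ_{n ≤ 55} d(n) = 231

Compute d(n) for each 1 ≤ n ≤ 55: d(1) = 1, d(2) = 2, d(3) = 2, d(4) = 3, d(5) = 2, d(6) = 4, d(7) = 2, d(8) = 4, d(9) = 3, d(10) = 4, d(11) = 2, d(12) = 6, d(13) = 2, d(14) = 4, d(15) = 4, d(16) = 5, d(17) = 2, d(18) = 6, d(19) = 2, d(20) = 6, d(21) = 4, d(22) = 4, d(23) = 2, d(24) = 8, d(25) = 3, d(26) = 4, d(27) = 4, d(28) = 6, d(29) = 2, d(30) = 8, d(31) = 2, d(32) = 6, d(33) = 4, d(34) = 4, d(35) = 4, d(36) = 9, d(37) = 2, d(38) = 4, d(39) = 4, d(40) = 8, d(41) = 2, d(42) = 8, d(43) = 2, d(44) = 6, d(45) = 6, d(46) = 4, d(47) = 2, d(48) = 10, d(49) = 3, d(50) = 6, d(51) = 4, d(52) = 6, d(53) = 2, d(54) = 8, d(55) = 4. Summing all 55 values: 231. (Dirichlet's divisor formula: Σ_{n ≤ x} d(n) = x ln(x) + (2γ − 1) x + O(√x). For x = 55, the asymptotic estimate is ≈ 228.90.)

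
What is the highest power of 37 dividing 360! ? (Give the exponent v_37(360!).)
v_37(360!) = 9

Legendre's formula: v_p(n!) = Σ_{k ≥ 1} ⌊n / p^k⌋. For p = 37, n = 360, the terms are:
  ⌊360/37^1⌋ = ⌊360/37⌋ = 9
(the next term ⌊360/37^2⌋ = 0, terminating the sum). Summing: v_37(360!) = 9 = 9.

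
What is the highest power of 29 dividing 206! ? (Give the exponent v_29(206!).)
v_29(206!) = 7

Legendre's formula: v_p(n!) = Σ_{k ≥ 1} ⌊n / p^k⌋. For p = 29, n = 206, the terms are:
  ⌊206/29^1⌋ = ⌊206/29⌋ = 7
(the next term ⌊206/29^2⌋ = 0, terminating the sum). Summing: v_29(206!) = 7 = 7.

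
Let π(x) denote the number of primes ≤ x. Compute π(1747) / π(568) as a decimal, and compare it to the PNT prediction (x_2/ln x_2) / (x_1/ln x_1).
π(1747)/π(568) = 272/103 ≈ 2.6408;  PNT prediction ≈ 2.6128.

π(568) = 103 and π(1747) = 272, so π(1747)/π(568) ≈ 2.6408. The PNT-predicted ratio is (1747/ln(1747)) / (568/ln(568)) ≈ 2.6128. The two agree to within a few percent, as expected.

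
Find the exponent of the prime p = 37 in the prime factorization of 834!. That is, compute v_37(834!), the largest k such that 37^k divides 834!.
v_37(834!) = 22

Legendre's formula: v_p(n!) = Σ_{k ≥ 1} ⌊n / p^k⌋. For p = 37, n = 834, the terms are:
  ⌊834/37^1⌋ = ⌊834/37⌋ = 22
(the next term ⌊834/37^2⌋ = 0, terminating the sum). Summing: v_37(834!) = 22 = 22.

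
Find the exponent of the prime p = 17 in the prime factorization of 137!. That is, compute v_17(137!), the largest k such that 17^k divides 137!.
v_17(137!) = 8

Legendre's formula: v_p(n!) = Σ_{k ≥ 1} ⌊n / p^k⌋. For p = 17, n = 137, the terms are:
  ⌊137/17^1⌋ = ⌊137/17⌋ = 8
(the next term ⌊137/17^2⌋ = 0, terminating the sum). Summing: v_17(137!) = 8 = 8.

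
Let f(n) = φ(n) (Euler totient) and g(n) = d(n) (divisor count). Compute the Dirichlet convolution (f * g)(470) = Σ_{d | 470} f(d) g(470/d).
(φ * d)(470) = 864

Divisors of 470: [1, 2, 5, 10, 47, 94, 235, 470]. For each d | 470:
  d = 1: φ(1) · d(470/1) = 1 · 8 = 8
  d = 2: φ(2) · d(470/2) = 1 · 4 = 4
  d = 5: φ(5) · d(470/5) = 4 · 4 = 16
  d = 10: φ(10) · d(470/10) = 4 · 2 = 8
  d = 47: φ(47) · d(470/47) = 46 · 4 = 184
  d = 94: φ(94) · d(470/94) = 46 · 2 = 92
  d = 235: φ(235) · d(470/235) = 184 · 2 = 368
  d = 470: φ(470) · d(470/470) = 184 · 1 = 184
Summing: (φ * d)(470) = 8 + 4 + 16 + 8 + 184 + 92 + 368 + 184 = 864.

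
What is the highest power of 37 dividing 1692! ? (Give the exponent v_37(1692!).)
v_37(1692!) = 46

Legendre's formula: v_p(n!) = Σ_{k ≥ 1} ⌊n / p^k⌋. For p = 37, n = 1692, the terms are:
  ⌊1692/37^1⌋ = ⌊1692/37⌋ = 45
  ⌊1692/37^2⌋ = ⌊1692/1369⌋ = 1
(the next term ⌊1692/37^3⌋ = 0, terminating the sum). Summing: v_37(1692!) = 45 + 1 = 46.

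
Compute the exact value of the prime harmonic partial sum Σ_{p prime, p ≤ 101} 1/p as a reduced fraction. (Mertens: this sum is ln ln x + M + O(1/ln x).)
Σ 1/p = 422113843906354093775418512493046577809/232862364358497360900063316880507363070

π(101) = 26, so the primes ≤ 101 are [2, 3, 5, 7, 11, 13, 17, 19, 23, 29, 31, 37, 41, 43, 47, 53, 59, 61, 67, 71, 73, 79, 83, 89, 97, 101]. Summing 1/p over these primes: 422113843906354093775418512493046577809/232862364358497360900063316880507363070 ≈ 1.8127. Mertens estimate ln ln(101) + 0.2615 ≈ 1.7908.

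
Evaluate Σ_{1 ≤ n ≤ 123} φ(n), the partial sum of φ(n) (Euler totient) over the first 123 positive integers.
Σ_{n ≤ 123} φ(n) = 4636

Compute φ(n) for each 1 ≤ n ≤ 123: φ(1) = 1, φ(2) = 1, φ(3) = 2, φ(4) = 2, φ(5) = 4, φ(6) = 2, φ(7) = 6, φ(8) = 4, φ(9) = 6, φ(10) = 4, φ(11) = 10, φ(12) = 4, φ(13) = 12, φ(14) = 6, φ(15) = 8, φ(16) = 8, φ(17) = 16, φ(18) = 6, φ(19) = 18, φ(20) = 8, φ(21) = 12, φ(22) = 10, φ(23) = 22, φ(24) = 8, φ(25) = 20, φ(26) = 12, φ(27) = 18, φ(28) = 12, φ(29) = 28, φ(30) = 8, φ(31) = 30, φ(32) = 16, φ(33) = 20, φ(34) = 16, φ(35) = 24, φ(36) = 12, φ(37) = 36, φ(38) = 18, φ(39) = 24, φ(40) = 16, φ(41) = 40, φ(42) = 12, φ(43) = 42, φ(44) = 20, φ(45) = 24, φ(46) = 22, φ(47) = 46, φ(48) = 16, φ(49) = 42, φ(50) = 20, φ(51) = 32, φ(52) = 24, φ(53) = 52, φ(54) = 18, φ(55) = 40, φ(56) = 24, φ(57) = 36, φ(58) = 28, φ(59) = 58, φ(60) = 16, φ(61) = 60, φ(62) = 30, φ(63) = 36, φ(64) = 32, φ(65) = 48, φ(66) = 20, φ(67) = 66, φ(68) = 32, φ(69) = 44, φ(70) = 24, φ(71) = 70, φ(72) = 24, φ(73) = 72, φ(74) = 36, φ(75) = 40, φ(76) = 36, φ(77) = 60, φ(78) = 24, φ(79) = 78, φ(80) = 32, φ(81) = 54, φ(82) = 40, φ(83) = 82, φ(84) = 24, φ(85) = 64, φ(86) = 42, φ(87) = 56, φ(88) = 40, φ(89) = 88, φ(90) = 24, φ(91) = 72, φ(92) = 44, φ(93) = 60, φ(94) = 46, φ(95) = 72, φ(96) = 32, φ(97) = 96, φ(98) = 42, φ(99) = 60, φ(100) = 40, φ(101) = 100, φ(102) = 32, φ(103) = 102, φ(104) = 48, φ(105) = 48, φ(106) = 52, φ(107) = 106, φ(108) = 36, φ(109) = 108, φ(110) = 40, φ(111) = 72, φ(112) = 48, φ(113) = 112, φ(114) = 36, φ(115) = 88, φ(116) = 56, φ(117) = 72, φ(118) = 58, φ(119) = 96, φ(120) = 32, φ(121) = 110, φ(122) = 60, φ(123) = 80. Summing all 123 values: 4636. (Average order: Σ_{n ≤ x} φ(n) ~ (3/π²) x². For x = 123, (3/π²)·123² ≈ 4598.66.)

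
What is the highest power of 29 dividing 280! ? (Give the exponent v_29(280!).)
v_29(280!) = 9

Legendre's formula: v_p(n!) = Σ_{k ≥ 1} ⌊n / p^k⌋. For p = 29, n = 280, the terms are:
  ⌊280/29^1⌋ = ⌊280/29⌋ = 9
(the next term ⌊280/29^2⌋ = 0, terminating the sum). Summing: v_29(280!) = 9 = 9.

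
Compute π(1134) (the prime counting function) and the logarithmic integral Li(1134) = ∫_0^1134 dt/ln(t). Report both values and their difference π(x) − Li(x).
π(1134) = 189;  Li(1134) ≈ 196.83;  π(x) − Li(x) ≈ -7.83.

Direct count of primes ≤ 1134 gives π(1134) = 189. Numerical evaluation of the logarithmic integral gives Li(1134) ≈ 196.83. The difference π(x) − Li(x) ≈ -7.83 is typically negative for small/moderate x (Li(x) overestimates), though Littlewood's theorem shows this sign changes infinitely often.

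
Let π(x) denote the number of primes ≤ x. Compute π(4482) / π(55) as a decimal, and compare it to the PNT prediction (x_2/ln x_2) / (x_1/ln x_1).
π(4482)/π(55) = 608/16 ≈ 38.0000;  PNT prediction ≈ 38.8402.

π(55) = 16 and π(4482) = 608, so π(4482)/π(55) ≈ 38.0000. The PNT-predicted ratio is (4482/ln(4482)) / (55/ln(55)) ≈ 38.8402. The two agree to within a few percent, as expected.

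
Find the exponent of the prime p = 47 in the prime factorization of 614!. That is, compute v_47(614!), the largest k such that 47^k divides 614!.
v_47(614!) = 13

Legendre's formula: v_p(n!) = Σ_{k ≥ 1} ⌊n / p^k⌋. For p = 47, n = 614, the terms are:
  ⌊614/47^1⌋ = ⌊614/47⌋ = 13
(the next term ⌊614/47^2⌋ = 0, terminating the sum). Summing: v_47(614!) = 13 = 13.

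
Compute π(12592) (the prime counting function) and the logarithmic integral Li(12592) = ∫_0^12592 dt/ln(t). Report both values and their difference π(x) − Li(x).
π(12592) = 1504;  Li(12592) ≈ 1523.96;  π(x) − Li(x) ≈ -19.96.

Direct count of primes ≤ 12592 gives π(12592) = 1504. Numerical evaluation of the logarithmic integral gives Li(12592) ≈ 1523.96. The difference π(x) − Li(x) ≈ -19.96 is typically negative for small/moderate x (Li(x) overestimates), though Littlewood's theorem shows this sign changes infinitely often.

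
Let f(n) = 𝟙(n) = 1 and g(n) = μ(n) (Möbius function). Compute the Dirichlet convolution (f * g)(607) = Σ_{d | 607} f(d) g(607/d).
(𝟙 * μ)(607) = 0

Divisors of 607: [1, 607]. For each d | 607:
  d = 1: 𝟙(1) · μ(607/1) = 1 · -1 = -1
  d = 607: 𝟙(607) · μ(607/607) = 1 · 1 = 1
Summing: (𝟙 * μ)(607) = -1 + 1 = 0.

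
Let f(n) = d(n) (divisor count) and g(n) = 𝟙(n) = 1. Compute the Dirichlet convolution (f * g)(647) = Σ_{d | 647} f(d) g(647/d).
(d * 𝟙)(647) = 3

Divisors of 647: [1, 647]. For each d | 647:
  d = 1: d(1) · 𝟙(647/1) = 1 · 1 = 1
  d = 647: d(647) · 𝟙(647/647) = 2 · 1 = 2
Summing: (d * 𝟙)(647) = 1 + 2 = 3.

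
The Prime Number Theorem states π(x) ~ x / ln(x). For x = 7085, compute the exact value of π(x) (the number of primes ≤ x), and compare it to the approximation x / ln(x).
π(7085) = 909;  x/ln(x) ≈ 799.14;  relative error ≈ 12.09%.

Directly count primes up to 7085: π(7085) = 909. The PNT approximation gives 7085/ln(7085) ≈ 7085/8.86574 ≈ 799.14. Relative error (π(x) − x/ln(x)) / π(x) ≈ 12.09%; the approximation is known to undercount slightly (Li(x) is a better estimate).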